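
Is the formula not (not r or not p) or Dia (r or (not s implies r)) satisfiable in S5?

Satisfiable (open branch found)

1. not (not r or not p) or Dia (r or (not s implies r)), u
2. Dia (r or (not s implies r)), u
3. r or (not s implies r), v
4. not s implies r, v
5. r, v
Accessibility: uRu, uRv, vRu, vRv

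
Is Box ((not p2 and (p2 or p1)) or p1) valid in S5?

Tableau for the negation not Box ((not p2 and (p2 or p1)) or p1):
1. not Box ((not p2 and (p2 or p1)) or p1), 0
2. not ((not p2 and (p2 or p1)) or p1), 1   [neg-Box-rule on 1: fresh world 1, 0R1]
3. not (not p2 and (p2 or p1)), 1   [neg-or-rule on 2]
4. not p1, 1   [neg-or-rule on 2]
5. not (p2 or p1), 1   [neg-and-rule on 3 (branches; this branch)]
6. not p2, 1   [neg-or-rule on 5]
Accessibility: 0R0, 0R1, 1R0, 1R1
The negation has an open branch (countermodel exists).

Not valid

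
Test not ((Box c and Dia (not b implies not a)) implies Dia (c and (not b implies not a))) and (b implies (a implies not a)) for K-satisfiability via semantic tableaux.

No, unsatisfiable

1. not ((Box c and Dia (not b implies not a)) implies Dia (c and (not b implies not a))) and (b implies (a implies not a)), u
2. not ((Box c and Dia (not b implies not a)) implies Dia (c and (not b implies not a))), u
3. b implies (a implies not a), u
4. Box c and Dia (not b implies not a), u
5. not Dia (c and (not b implies not a)), u
6. Box c, u
7. Dia (not b implies not a), u
8. a implies not a, u
9. not a, u
10. not b implies not a, v
11. not (c and (not b implies not a)), v
12. c, v
13. not a, v
14. not (not b implies not a), v
15. not b, v
16. a, v
Accessibility: uRv
Branch closes: a and not a both at v.
(One branch shown.) All branches close.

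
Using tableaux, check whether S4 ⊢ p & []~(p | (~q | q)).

No, not valid

Tableau for the negation ~(p & []~(p | (~q | q))):
1. ~(p & []~(p | (~q | q))), w0
2. ~[]~(p | (~q | q)), w0
3. p | (~q | q), w1
4. ~q | q, w1
5. q, w1
Accessibility: w0Rw0, w0Rw1, w1Rw1
The negation has an open branch (countermodel exists).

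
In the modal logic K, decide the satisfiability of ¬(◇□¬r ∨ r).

1. ¬(◇□¬r ∨ r), u
2. ¬◇□¬r, u
3. ¬r, u

Satisfiable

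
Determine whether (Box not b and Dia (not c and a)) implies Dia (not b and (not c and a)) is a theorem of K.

Tableau for the negation not ((Box not b and Dia (not c and a)) implies Dia (not b and (not c and a))):
1. not ((Box not b and Dia (not c and a)) implies Dia (not b and (not c and a))), u
2. Box not b and Dia (not c and a), u   [neg-implies-rule on 1]
3. not Dia (not b and (not c and a)), u   [neg-implies-rule on 1]
4. Box not b, u   [and-rule on 2]
5. Dia (not c and a), u   [and-rule on 2]
6. not c and a, v   [Dia-rule on 5: fresh world v, uRv]
7. not c, v   [and-rule on 6]
8. a, v   [and-rule on 6]
9. not (not b and (not c and a)), v   [neg-Dia-rule on 3 via uRv]
10. not b, v   [Box-rule on 4 via uRv]
11. not (not c and a), v   [neg-and-rule on 9 (branches; this branch)]
12. not a, v   [neg-and-rule on 11 (branches; this branch)]
Accessibility: uRv
Branch closes: a and not a both at v.
Every branch of the negation's tableau closes; the branch above is one of them.

Yes, valid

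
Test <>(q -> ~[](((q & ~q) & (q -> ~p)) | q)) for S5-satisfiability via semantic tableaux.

Satisfiable (open branch found)

1. <>(q -> ~[](((q & ~q) & (q -> ~p)) | q)), 0
2. q -> ~[](((q & ~q) & (q -> ~p)) | q), 1
3. ~[](((q & ~q) & (q -> ~p)) | q), 1
4. ~(((q & ~q) & (q -> ~p)) | q), 2
5. ~((q & ~q) & (q -> ~p)), 2
6. ~q, 2
7. ~(q & ~q), 2
Accessibility: 0R0, 0R1, 0R2, 1R0, 1R1, 1R2, 2R0, 2R1, 2R2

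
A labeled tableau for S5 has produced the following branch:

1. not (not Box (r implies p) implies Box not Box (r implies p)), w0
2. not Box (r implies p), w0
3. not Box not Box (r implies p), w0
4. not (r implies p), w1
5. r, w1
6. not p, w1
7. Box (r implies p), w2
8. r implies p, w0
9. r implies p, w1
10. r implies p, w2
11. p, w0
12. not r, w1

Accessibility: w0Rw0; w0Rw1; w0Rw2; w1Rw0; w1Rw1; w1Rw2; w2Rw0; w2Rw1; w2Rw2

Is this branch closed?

Both r and not r appear at w1.

Closed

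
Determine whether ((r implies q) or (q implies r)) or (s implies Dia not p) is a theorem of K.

Yes, valid

Tableau for the negation not (((r implies q) or (q implies r)) or (s implies Dia not p)):
1. not (((r implies q) or (q implies r)) or (s implies Dia not p)), w0
2. not ((r implies q) or (q implies r)), w0
3. not (s implies Dia not p), w0
4. not (r implies q), w0
5. not (q implies r), w0
6. s, w0
7. not Dia not p, w0
8. r, w0
9. not q, w0
10. q, w0
11. not r, w0
Branch closes: q and not q both at w0.
All branches of the negation close; one closing branch shown above.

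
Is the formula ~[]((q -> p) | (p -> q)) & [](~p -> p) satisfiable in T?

1. ~[]((q -> p) | (p -> q)) & [](~p -> p), 0
2. ~[]((q -> p) | (p -> q)), 0   [&-rule on 1]
3. [](~p -> p), 0   [&-rule on 1]
4. ~p -> p, 0   [[]-rule on 3 via 0R0]
5. p, 0   [->-rule on 4 (branches; this branch)]
6. ~((q -> p) | (p -> q)), 1   [~[]-rule on 2: fresh world 1, 0R1]
7. ~(q -> p), 1   [~|-rule on 6]
8. ~(p -> q), 1   [~|-rule on 6]
9. q, 1   [~->-rule on 7]
10. ~p, 1   [~->-rule on 7]
11. p, 1   [~->-rule on 8]
12. ~q, 1   [~->-rule on 8]
Accessibility: 0R0, 0R1, 1R1
Branch closes: p and ~p both at 1.
All branches of the tableau close; one closing branch shown above.

No, unsatisfiable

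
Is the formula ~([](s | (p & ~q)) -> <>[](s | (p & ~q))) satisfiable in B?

1. ~([](s | (p & ~q)) -> <>[](s | (p & ~q))), w0
2. [](s | (p & ~q)), w0
3. ~<>[](s | (p & ~q)), w0
4. s | (p & ~q), w0
5. ~[](s | (p & ~q)), w0
6. p & ~q, w0
7. p, w0
8. ~q, w0
9. ~(s | (p & ~q)), w1
10. ~s, w1
11. ~(p & ~q), w1
12. s | (p & ~q), w1
13. ~[](s | (p & ~q)), w1
14. q, w1
15. p & ~q, w1
16. p, w1
17. ~q, w1
Accessibility: w0Rw0, w0Rw1, w1Rw0, w1Rw1
Branch closes: q and ~q both at w1.
(One branch shown.) All branches close.

Unsatisfiable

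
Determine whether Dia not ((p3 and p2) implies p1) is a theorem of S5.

Tableau for the negation not Dia not ((p3 and p2) implies p1):
1. not Dia not ((p3 and p2) implies p1), w0
2. (p3 and p2) implies p1, w0
3. p1, w0
Accessibility: w0Rw0
The negation has an open branch (countermodel exists).

No, not valid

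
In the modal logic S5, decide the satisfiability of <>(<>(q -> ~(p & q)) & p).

Satisfiable (open branch found)

1. <>(<>(q -> ~(p & q)) & p), u
2. <>(q -> ~(p & q)) & p, v
3. <>(q -> ~(p & q)), v
4. p, v
5. q -> ~(p & q), w
6. ~(p & q), w
7. ~q, w
Accessibility: uRu, uRv, uRw, vRu, vRv, vRw, wRu, wRv, wRw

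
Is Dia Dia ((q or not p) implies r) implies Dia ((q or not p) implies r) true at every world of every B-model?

Tableau for the negation not (Dia Dia ((q or not p) implies r) implies Dia ((q or not p) implies r)):
1. not (Dia Dia ((q or not p) implies r) implies Dia ((q or not p) implies r)), w0
2. Dia Dia ((q or not p) implies r), w0
3. not Dia ((q or not p) implies r), w0
4. not ((q or not p) implies r), w0
5. q or not p, w0
6. not r, w0
7. not p, w0
8. Dia ((q or not p) implies r), w1
9. not ((q or not p) implies r), w1
10. q or not p, w1
11. not r, w1
12. not p, w1
13. (q or not p) implies r, w2
14. r, w2
Accessibility: w0Rw0, w0Rw1, w1Rw0, w1Rw1, w1Rw2, w2Rw1, w2Rw2
The negation has an open branch (countermodel exists).

No, not valid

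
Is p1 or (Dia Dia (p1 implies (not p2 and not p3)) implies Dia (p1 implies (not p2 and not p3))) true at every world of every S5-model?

Tableau for the negation not (p1 or (Dia Dia (p1 implies (not p2 and not p3)) implies Dia (p1 implies (not p2 and not p3)))):
1. not (p1 or (Dia Dia (p1 implies (not p2 and not p3)) implies Dia (p1 implies (not p2 and not p3)))), 0
2. not p1, 0   [neg-or-rule on 1]
3. not (Dia Dia (p1 implies (not p2 and not p3)) implies Dia (p1 implies (not p2 and not p3))), 0   [neg-or-rule on 1]
4. Dia Dia (p1 implies (not p2 and not p3)), 0   [neg-implies-rule on 3]
5. not Dia (p1 implies (not p2 and not p3)), 0   [neg-implies-rule on 3]
6. not (p1 implies (not p2 and not p3)), 0   [neg-Dia-rule on 5 via 0R0]
7. p1, 0   [neg-implies-rule on 6]
8. not (not p2 and not p3), 0   [neg-implies-rule on 6]
Accessibility: 0R0
Branch closes: p1 and not p1 both at 0.
Every branch of the negation's tableau closes; the branch above is one of them.

Yes, valid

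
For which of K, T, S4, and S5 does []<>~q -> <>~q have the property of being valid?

T, S4, S5

K-tableau for the negation ~([]<>~q -> <>~q):
1. ~([]<>~q -> <>~q), 0
2. []<>~q, 0
3. ~<>~q, 0
Complete open branch: countermodel on a K-frame, so not valid in K.
T-tableau for the negation ~([]<>~q -> <>~q):
1. ~([]<>~q -> <>~q), 0
2. []<>~q, 0
3. ~<>~q, 0
4. <>~q, 0
5. q, 0
6. ~q, 1
7. <>~q, 1
8. q, 1
Accessibility: 0R0, 0R1, 1R1
Branch closes: q and ~q both at 1.
Every branch closes (one shown): valid in T, hence also in S4, S5 (every theorem of T is a theorem of S4 and S5).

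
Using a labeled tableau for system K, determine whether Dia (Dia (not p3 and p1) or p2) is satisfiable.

Satisfiable (open branch found)

1. Dia (Dia (not p3 and p1) or p2), w0
2. Dia (not p3 and p1) or p2, w1   [Dia-rule on 1: fresh world w1, w0Rw1]
3. p2, w1   [or-rule on 2 (branches; this branch)]
Accessibility: w0Rw1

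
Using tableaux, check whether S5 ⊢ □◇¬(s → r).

No, not valid

Tableau for the negation ¬□◇¬(s → r):
1. ¬□◇¬(s → r), w0
2. ¬◇¬(s → r), w1
3. s → r, w0
4. s → r, w1
5. r, w0
6. r, w1
Accessibility: w0Rw0, w0Rw1, w1Rw0, w1Rw1
The negation has an open branch (countermodel exists).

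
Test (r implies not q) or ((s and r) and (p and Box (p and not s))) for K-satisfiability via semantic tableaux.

1. (r implies not q) or ((s and r) and (p and Box (p and not s))), u
2. (s and r) and (p and Box (p and not s)), u   [or-rule on 1 (branches; this branch)]
3. s and r, u   [and-rule on 2]
4. p and Box (p and not s), u   [and-rule on 2]
5. s, u   [and-rule on 3]
6. r, u   [and-rule on 3]
7. p, u   [and-rule on 4]
8. Box (p and not s), u   [and-rule on 4]

Yes, satisfiable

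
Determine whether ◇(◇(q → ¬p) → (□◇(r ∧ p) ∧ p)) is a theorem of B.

Not valid

Tableau for the negation ¬◇(◇(q → ¬p) → (□◇(r ∧ p) ∧ p)):
1. ¬◇(◇(q → ¬p) → (□◇(r ∧ p) ∧ p)), w0
2. ¬(◇(q → ¬p) → (□◇(r ∧ p) ∧ p)), w0
3. ◇(q → ¬p), w0
4. ¬(□◇(r ∧ p) ∧ p), w0
5. ¬p, w0
6. q → ¬p, w1
7. ¬(◇(q → ¬p) → (□◇(r ∧ p) ∧ p)), w1
8. ◇(q → ¬p), w1
9. ¬(□◇(r ∧ p) ∧ p), w1
10. ¬p, w1
11. q → ¬p, w2
12. ¬p, w2
Accessibility: w0Rw0, w0Rw1, w1Rw0, w1Rw1, w1Rw2, w2Rw1, w2Rw2
The negation has an open branch (countermodel exists).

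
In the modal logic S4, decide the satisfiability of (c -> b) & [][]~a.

Satisfiable

1. (c -> b) & [][]~a, w0
2. c -> b, w0
3. [][]~a, w0
4. []~a, w0
5. ~a, w0
6. b, w0
Accessibility: w0Rw0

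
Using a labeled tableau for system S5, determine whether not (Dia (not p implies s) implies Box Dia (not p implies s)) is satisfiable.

Unsatisfiable (every branch closes)

1. not (Dia (not p implies s) implies Box Dia (not p implies s)), 0
2. Dia (not p implies s), 0
3. not Box Dia (not p implies s), 0
4. not p implies s, 1
5. s, 1
6. not Dia (not p implies s), 2
7. not (not p implies s), 0
8. not p, 0
9. not s, 0
10. not (not p implies s), 1
11. not p, 1
12. not s, 1
Accessibility: 0R0, 0R1, 0R2, 1R0, 1R1, 1R2, 2R0, 2R1, 2R2
Branch closes: s and not s both at 1.
Every branch closes; the branch above is one of them.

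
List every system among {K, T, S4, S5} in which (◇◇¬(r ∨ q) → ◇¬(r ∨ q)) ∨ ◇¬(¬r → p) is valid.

S4, S5

T-tableau for the negation ¬((◇◇¬(r ∨ q) → ◇¬(r ∨ q)) ∨ ◇¬(¬r → p)):
1. ¬((◇◇¬(r ∨ q) → ◇¬(r ∨ q)) ∨ ◇¬(¬r → p)), 0
2. ¬(◇◇¬(r ∨ q) → ◇¬(r ∨ q)), 0
3. ¬◇¬(¬r → p), 0
4. ◇◇¬(r ∨ q), 0
5. ¬◇¬(r ∨ q), 0
6. ¬r → p, 0
7. r ∨ q, 0
8. p, 0
9. q, 0
10. ◇¬(r ∨ q), 1
11. ¬r → p, 1
12. r ∨ q, 1
13. p, 1
14. q, 1
15. ¬(r ∨ q), 2
16. ¬r, 2
17. ¬q, 2
Accessibility: 0R0, 0R1, 1R1, 1R2, 2R2
Complete open branch: countermodel on a T-frame, so not valid in T, nor in K (the same frame is also a K-frame).
S4-tableau for the negation ¬((◇◇¬(r ∨ q) → ◇¬(r ∨ q)) ∨ ◇¬(¬r → p)):
1. ¬((◇◇¬(r ∨ q) → ◇¬(r ∨ q)) ∨ ◇¬(¬r → p)), 0
2. ¬(◇◇¬(r ∨ q) → ◇¬(r ∨ q)), 0
3. ¬◇¬(¬r → p), 0
4. ◇◇¬(r ∨ q), 0
5. ¬◇¬(r ∨ q), 0
6. ¬r → p, 0
7. r ∨ q, 0
8. p, 0
9. q, 0
10. ◇¬(r ∨ q), 1
11. ¬r → p, 1
12. r ∨ q, 1
13. p, 1
14. q, 1
15. ¬(r ∨ q), 2
16. ¬r, 2
17. ¬q, 2
18. ¬r → p, 2
19. r ∨ q, 2
20. p, 2
21. q, 2
Accessibility: 0R0, 0R1, 0R2, 1R1, 1R2, 2R2
Branch closes: q and ¬q both at 2.
Every branch closes (one shown): valid in S4, hence also in S5 (every theorem of S4 is a theorem of S5).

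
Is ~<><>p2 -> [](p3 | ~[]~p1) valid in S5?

Tableau for the negation ~(~<><>p2 -> [](p3 | ~[]~p1)):
1. ~(~<><>p2 -> [](p3 | ~[]~p1)), u
2. ~<><>p2, u   [~->-rule on 1]
3. ~[](p3 | ~[]~p1), u   [~->-rule on 1]
4. ~<>p2, u   [~<>-rule on 2 via uRu]
5. ~p2, u   [~<>-rule on 4 via uRu]
6. ~(p3 | ~[]~p1), v   [~[]-rule on 3: fresh world v, uRv]
7. ~p3, v   [~|-rule on 6]
8. []~p1, v   [~|-rule on 6]
9. ~<>p2, v   [~<>-rule on 2 via uRv]
10. ~p2, v   [~<>-rule on 4 via uRv]
11. ~p1, u   [[]-rule on 8 via vRu]
12. ~p1, v   [[]-rule on 8 via vRv]
Accessibility: uRu, uRv, vRu, vRv
The negation has an open branch (countermodel exists).

Not valid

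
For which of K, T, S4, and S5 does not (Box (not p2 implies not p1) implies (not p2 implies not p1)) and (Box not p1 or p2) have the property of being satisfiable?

T-tableau for the formula:
1. not (Box (not p2 implies not p1) implies (not p2 implies not p1)) and (Box not p1 or p2), 0
2. not (Box (not p2 implies not p1) implies (not p2 implies not p1)), 0
3. Box not p1 or p2, 0
4. Box (not p2 implies not p1), 0
5. not (not p2 implies not p1), 0
6. not p2, 0
7. p1, 0
8. not p2 implies not p1, 0
9. Box not p1, 0
10. not p1, 0
Accessibility: 0R0
Branch closes: p1 and not p1 both at 0.
Every branch closes (one shown): unsatisfiable in T, hence also in S4, S5 (every S4/S5-frame is a T-frame).
K-tableau for the formula:
1. not (Box (not p2 implies not p1) implies (not p2 implies not p1)) and (Box not p1 or p2), 0
2. not (Box (not p2 implies not p1) implies (not p2 implies not p1)), 0
3. Box not p1 or p2, 0
4. Box (not p2 implies not p1), 0
5. not (not p2 implies not p1), 0
6. not p2, 0
7. p1, 0
8. Box not p1, 0
Complete open branch: satisfiable in K.

K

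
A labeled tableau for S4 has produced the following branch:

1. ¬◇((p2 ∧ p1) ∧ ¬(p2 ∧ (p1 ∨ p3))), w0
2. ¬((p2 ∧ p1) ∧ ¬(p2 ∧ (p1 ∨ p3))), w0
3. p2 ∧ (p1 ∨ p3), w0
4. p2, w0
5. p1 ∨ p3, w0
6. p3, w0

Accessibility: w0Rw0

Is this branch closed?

There is no literal clash: for every atom and world, at most one sign appears.

Open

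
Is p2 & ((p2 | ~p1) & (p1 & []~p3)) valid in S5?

Tableau for the negation ~(p2 & ((p2 | ~p1) & (p1 & []~p3))):
1. ~(p2 & ((p2 | ~p1) & (p1 & []~p3))), 0
2. ~((p2 | ~p1) & (p1 & []~p3)), 0
3. ~(p1 & []~p3), 0
4. ~[]~p3, 0
5. p3, 1
Accessibility: 0R0, 0R1, 1R0, 1R1
The negation has an open branch (countermodel exists).

No, not valid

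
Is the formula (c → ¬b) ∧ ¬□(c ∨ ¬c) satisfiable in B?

Unsatisfiable

1. (c → ¬b) ∧ ¬□(c ∨ ¬c), w0
2. c → ¬b, w0
3. ¬□(c ∨ ¬c), w0
4. ¬b, w0
5. ¬(c ∨ ¬c), w1
6. ¬c, w1
7. c, w1
Accessibility: w0Rw0, w0Rw1, w1Rw0, w1Rw1
Branch closes: c and ¬c both at w1.
Every branch closes; the branch above is one of them.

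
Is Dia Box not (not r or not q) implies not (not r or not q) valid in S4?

Invalid (countermodel exists)

Tableau for the negation not (Dia Box not (not r or not q) implies not (not r or not q)):
1. not (Dia Box not (not r or not q) implies not (not r or not q)), w0
2. Dia Box not (not r or not q), w0
3. not r or not q, w0
4. not q, w0
5. Box not (not r or not q), w1
6. not (not r or not q), w1
7. r, w1
8. q, w1
Accessibility: w0Rw0, w0Rw1, w1Rw1
The negation has an open branch (countermodel exists).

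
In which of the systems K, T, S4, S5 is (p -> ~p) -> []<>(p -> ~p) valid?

S5-tableau for the negation ~((p -> ~p) -> []<>(p -> ~p)):
1. ~((p -> ~p) -> []<>(p -> ~p)), u
2. p -> ~p, u
3. ~[]<>(p -> ~p), u
4. ~p, u
5. ~<>(p -> ~p), v
6. ~(p -> ~p), u
7. p, u
Accessibility: uRu, uRv, vRu, vRv
Branch closes: p and ~p both at u.
Every branch closes (one shown): valid in S5.
S4-tableau for the negation ~((p -> ~p) -> []<>(p -> ~p)):
1. ~((p -> ~p) -> []<>(p -> ~p)), u
2. p -> ~p, u
3. ~[]<>(p -> ~p), u
4. ~p, u
5. ~<>(p -> ~p), v
6. ~(p -> ~p), v
7. p, v
Accessibility: uRu, uRv, vRv
Complete open branch: countermodel on an S4-frame, so not valid in S4, nor in K, T (the same frame is also a K-frame and a T-frame).

S5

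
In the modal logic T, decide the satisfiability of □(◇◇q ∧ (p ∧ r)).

Yes, satisfiable

1. □(◇◇q ∧ (p ∧ r)), 0
2. ◇◇q ∧ (p ∧ r), 0
3. ◇◇q, 0
4. p ∧ r, 0
5. p, 0
6. r, 0
7. ◇q, 1
8. ◇◇q ∧ (p ∧ r), 1
9. ◇◇q, 1
10. p ∧ r, 1
11. p, 1
12. r, 1
13. q, 2
14. ◇q, 3
15. q, 4
Accessibility: 0R0, 0R1, 1R1, 1R2, 1R3, 2R2, 3R3, 3R4, 4R4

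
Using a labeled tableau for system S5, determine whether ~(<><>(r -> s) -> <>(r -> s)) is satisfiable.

1. ~(<><>(r -> s) -> <>(r -> s)), u
2. <><>(r -> s), u
3. ~<>(r -> s), u
4. ~(r -> s), u
5. r, u
6. ~s, u
7. <>(r -> s), v
8. ~(r -> s), v
9. r, v
10. ~s, v
11. r -> s, w
12. ~(r -> s), w
13. r, w
14. ~s, w
15. s, w
Accessibility: uRu, uRv, uRw, vRu, vRv, vRw, wRu, wRv, wRw
Branch closes: s and ~s both at w.
Every branch closes; the branch above is one of them.

Unsatisfiable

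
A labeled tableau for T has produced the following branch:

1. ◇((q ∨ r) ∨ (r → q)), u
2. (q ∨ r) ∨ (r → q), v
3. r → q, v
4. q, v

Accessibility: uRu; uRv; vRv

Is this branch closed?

There is no literal clash: for every atom and world, at most one sign appears.

Open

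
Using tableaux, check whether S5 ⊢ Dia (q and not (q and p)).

Tableau for the negation not Dia (q and not (q and p)):
1. not Dia (q and not (q and p)), w0
2. not (q and not (q and p)), w0   [neg-Dia-rule on 1 via w0Rw0]
3. q and p, w0   [neg-and-rule on 2 (branches; this branch)]
4. q, w0   [and-rule on 3]
5. p, w0   [and-rule on 3]
Accessibility: w0Rw0
The negation has an open branch (countermodel exists).

Invalid (countermodel exists)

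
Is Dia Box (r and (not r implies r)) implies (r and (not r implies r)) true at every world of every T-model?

Not valid

Tableau for the negation not (Dia Box (r and (not r implies r)) implies (r and (not r implies r))):
1. not (Dia Box (r and (not r implies r)) implies (r and (not r implies r))), w0
2. Dia Box (r and (not r implies r)), w0
3. not (r and (not r implies r)), w0
4. not (not r implies r), w0
5. not r, w0
6. Box (r and (not r implies r)), w1
7. r and (not r implies r), w1
8. r, w1
9. not r implies r, w1
Accessibility: w0Rw0, w0Rw1, w1Rw1
The negation has an open branch (countermodel exists).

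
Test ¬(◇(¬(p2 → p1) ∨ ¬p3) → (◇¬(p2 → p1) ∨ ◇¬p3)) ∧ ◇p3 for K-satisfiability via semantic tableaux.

1. ¬(◇(¬(p2 → p1) ∨ ¬p3) → (◇¬(p2 → p1) ∨ ◇¬p3)) ∧ ◇p3, u
2. ¬(◇(¬(p2 → p1) ∨ ¬p3) → (◇¬(p2 → p1) ∨ ◇¬p3)), u
3. ◇p3, u
4. ◇(¬(p2 → p1) ∨ ¬p3), u
5. ¬(◇¬(p2 → p1) ∨ ◇¬p3), u
6. ¬◇¬(p2 → p1), u
7. ¬◇¬p3, u
8. p3, v
9. p2 → p1, v
10. p1, v
11. ¬(p2 → p1) ∨ ¬p3, w
12. p2 → p1, w
13. p3, w
14. ¬(p2 → p1), w
15. p2, w
16. ¬p1, w
17. p1, w
Accessibility: uRv, uRw
Branch closes: p1 and ¬p1 both at w.
(One branch shown.) All branches close.

No, unsatisfiable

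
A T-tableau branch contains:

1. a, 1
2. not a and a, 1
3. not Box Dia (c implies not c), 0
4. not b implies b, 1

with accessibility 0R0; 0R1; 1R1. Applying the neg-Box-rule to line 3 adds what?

a fresh world 2 with 0R2, and not Dia (c implies not c) at 2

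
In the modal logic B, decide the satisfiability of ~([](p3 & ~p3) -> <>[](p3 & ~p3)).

1. ~([](p3 & ~p3) -> <>[](p3 & ~p3)), 0
2. [](p3 & ~p3), 0   [~->-rule on 1]
3. ~<>[](p3 & ~p3), 0   [~->-rule on 1]
4. p3 & ~p3, 0   [[]-rule on 2 via 0R0]
5. p3, 0   [&-rule on 4]
6. ~p3, 0   [&-rule on 4]
Accessibility: 0R0
Branch closes: p3 and ~p3 both at 0.
(One branch shown.) All branches close.

Unsatisfiable (every branch closes)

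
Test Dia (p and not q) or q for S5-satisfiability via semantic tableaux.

Satisfiable

1. Dia (p and not q) or q, w0
2. q, w0   [or-rule on 1 (branches; this branch)]
Accessibility: w0Rw0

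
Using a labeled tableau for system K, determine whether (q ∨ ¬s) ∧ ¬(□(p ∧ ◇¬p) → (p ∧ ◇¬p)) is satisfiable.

Yes, satisfiable

1. (q ∨ ¬s) ∧ ¬(□(p ∧ ◇¬p) → (p ∧ ◇¬p)), w0
2. q ∨ ¬s, w0
3. ¬(□(p ∧ ◇¬p) → (p ∧ ◇¬p)), w0
4. □(p ∧ ◇¬p), w0
5. ¬(p ∧ ◇¬p), w0
6. ¬s, w0
7. ¬◇¬p, w0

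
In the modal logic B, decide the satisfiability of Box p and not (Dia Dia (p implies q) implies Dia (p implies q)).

Yes, satisfiable

1. Box p and not (Dia Dia (p implies q) implies Dia (p implies q)), w0
2. Box p, w0   [and-rule on 1]
3. not (Dia Dia (p implies q) implies Dia (p implies q)), w0   [and-rule on 1]
4. Dia Dia (p implies q), w0   [neg-implies-rule on 3]
5. not Dia (p implies q), w0   [neg-implies-rule on 3]
6. p, w0   [Box-rule on 2 via w0Rw0]
7. not (p implies q), w0   [neg-Dia-rule on 5 via w0Rw0]
8. not q, w0   [neg-implies-rule on 7]
9. Dia (p implies q), w1   [Dia-rule on 4: fresh world w1, w0Rw1]
10. p, w1   [Box-rule on 2 via w0Rw1]
11. not (p implies q), w1   [neg-Dia-rule on 5 via w0Rw1]
12. not q, w1   [neg-implies-rule on 11]
13. p implies q, w2   [Dia-rule on 9: fresh world w2, w1Rw2]
14. q, w2   [implies-rule on 13 (branches; this branch)]
Accessibility: w0Rw0, w0Rw1, w1Rw0, w1Rw1, w1Rw2, w2Rw1, w2Rw2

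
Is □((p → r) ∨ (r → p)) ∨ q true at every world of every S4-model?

Valid in S4

Tableau for the negation ¬(□((p → r) ∨ (r → p)) ∨ q):
1. ¬(□((p → r) ∨ (r → p)) ∨ q), 0
2. ¬□((p → r) ∨ (r → p)), 0
3. ¬q, 0
4. ¬((p → r) ∨ (r → p)), 1
5. ¬(p → r), 1
6. ¬(r → p), 1
7. p, 1
8. ¬r, 1
9. r, 1
10. ¬p, 1
Accessibility: 0R0, 0R1, 1R1
Branch closes: r and ¬r both at 1.
Every branch of the negation's tableau closes; the branch above is one of them.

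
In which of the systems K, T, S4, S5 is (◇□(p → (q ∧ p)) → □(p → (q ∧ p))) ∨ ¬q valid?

S4-tableau for the negation ¬((◇□(p → (q ∧ p)) → □(p → (q ∧ p))) ∨ ¬q):
1. ¬((◇□(p → (q ∧ p)) → □(p → (q ∧ p))) ∨ ¬q), 0
2. ¬(◇□(p → (q ∧ p)) → □(p → (q ∧ p))), 0
3. q, 0
4. ◇□(p → (q ∧ p)), 0
5. ¬□(p → (q ∧ p)), 0
6. □(p → (q ∧ p)), 1
7. p → (q ∧ p), 1
8. q ∧ p, 1
9. q, 1
10. p, 1
11. ¬(p → (q ∧ p)), 2
12. p, 2
13. ¬(q ∧ p), 2
14. ¬q, 2
Accessibility: 0R0, 0R1, 0R2, 1R1, 2R2
Complete open branch: countermodel on an S4-frame, so not valid in S4, nor in K, T (the same frame is also a K-frame and a T-frame).
S5-tableau for the negation ¬((◇□(p → (q ∧ p)) → □(p → (q ∧ p))) ∨ ¬q):
1. ¬((◇□(p → (q ∧ p)) → □(p → (q ∧ p))) ∨ ¬q), 0
2. ¬(◇□(p → (q ∧ p)) → □(p → (q ∧ p))), 0
3. q, 0
4. ◇□(p → (q ∧ p)), 0
5. ¬□(p → (q ∧ p)), 0
6. □(p → (q ∧ p)), 1
7. p → (q ∧ p), 0
8. p → (q ∧ p), 1
9. q ∧ p, 0
10. p, 0
11. q ∧ p, 1
12. q, 1
13. p, 1
14. ¬(p → (q ∧ p)), 2
15. p, 2
16. ¬(q ∧ p), 2
17. p → (q ∧ p), 2
18. ¬q, 2
19. q ∧ p, 2
20. q, 2
Accessibility: 0R0, 0R1, 0R2, 1R0, 1R1, 1R2, 2R0, 2R1, 2R2
Branch closes: q and ¬q both at 2.
Every branch closes (one shown): valid in S5.

S5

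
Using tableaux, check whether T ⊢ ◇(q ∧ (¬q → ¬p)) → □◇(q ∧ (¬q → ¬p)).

Not valid

Tableau for the negation ¬(◇(q ∧ (¬q → ¬p)) → □◇(q ∧ (¬q → ¬p))):
1. ¬(◇(q ∧ (¬q → ¬p)) → □◇(q ∧ (¬q → ¬p))), 0
2. ◇(q ∧ (¬q → ¬p)), 0   [¬→-rule on 1]
3. ¬□◇(q ∧ (¬q → ¬p)), 0   [¬→-rule on 1]
4. q ∧ (¬q → ¬p), 1   [◇-rule on 2: fresh world 1, 0R1]
5. q, 1   [∧-rule on 4]
6. ¬q → ¬p, 1   [∧-rule on 4]
7. ¬p, 1   [→-rule on 6 (branches; this branch)]
8. ¬◇(q ∧ (¬q → ¬p)), 2   [¬□-rule on 3: fresh world 2, 0R2]
9. ¬(q ∧ (¬q → ¬p)), 2   [¬◇-rule on 8 via 2R2]
10. ¬(¬q → ¬p), 2   [¬∧-rule on 9 (branches; this branch)]
11. ¬q, 2   [¬→-rule on 10]
12. p, 2   [¬→-rule on 10]
Accessibility: 0R0, 0R1, 0R2, 1R1, 2R2
The negation has an open branch (countermodel exists).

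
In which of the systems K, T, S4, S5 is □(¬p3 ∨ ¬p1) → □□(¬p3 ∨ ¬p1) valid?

S4, S5

S4-tableau for the negation ¬(□(¬p3 ∨ ¬p1) → □□(¬p3 ∨ ¬p1)):
1. ¬(□(¬p3 ∨ ¬p1) → □□(¬p3 ∨ ¬p1)), u
2. □(¬p3 ∨ ¬p1), u
3. ¬□□(¬p3 ∨ ¬p1), u
4. ¬p3 ∨ ¬p1, u
5. ¬p1, u
6. ¬□(¬p3 ∨ ¬p1), v
7. ¬p3 ∨ ¬p1, v
8. ¬p1, v
9. ¬(¬p3 ∨ ¬p1), w
10. p3, w
11. p1, w
12. ¬p3 ∨ ¬p1, w
13. ¬p1, w
Accessibility: uRu, uRv, uRw, vRv, vRw, wRw
Branch closes: p1 and ¬p1 both at w.
Every branch closes (one shown): valid in S4, hence also in S5 (every theorem of S4 is a theorem of S5).
T-tableau for the negation ¬(□(¬p3 ∨ ¬p1) → □□(¬p3 ∨ ¬p1)):
1. ¬(□(¬p3 ∨ ¬p1) → □□(¬p3 ∨ ¬p1)), u
2. □(¬p3 ∨ ¬p1), u
3. ¬□□(¬p3 ∨ ¬p1), u
4. ¬p3 ∨ ¬p1, u
5. ¬p1, u
6. ¬□(¬p3 ∨ ¬p1), v
7. ¬p3 ∨ ¬p1, v
8. ¬p1, v
9. ¬(¬p3 ∨ ¬p1), w
10. p3, w
11. p1, w
Accessibility: uRu, uRv, vRv, vRw, wRw
Complete open branch: countermodel on a T-frame, so not valid in T, nor in K (the same frame is also a K-frame).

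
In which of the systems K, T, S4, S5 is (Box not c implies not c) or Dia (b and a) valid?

T, S4, S5

K-tableau for the negation not ((Box not c implies not c) or Dia (b and a)):
1. not ((Box not c implies not c) or Dia (b and a)), 0
2. not (Box not c implies not c), 0
3. not Dia (b and a), 0
4. Box not c, 0
5. c, 0
Complete open branch: countermodel on a K-frame, so not valid in K.
T-tableau for the negation not ((Box not c implies not c) or Dia (b and a)):
1. not ((Box not c implies not c) or Dia (b and a)), 0
2. not (Box not c implies not c), 0
3. not Dia (b and a), 0
4. Box not c, 0
5. c, 0
6. not (b and a), 0
7. not c, 0
Accessibility: 0R0
Branch closes: c and not c both at 0.
Every branch closes (one shown): valid in T, hence also in S4, S5 (every theorem of T is a theorem of S4 and S5).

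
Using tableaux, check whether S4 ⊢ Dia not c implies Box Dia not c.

No, not valid

Tableau for the negation not (Dia not c implies Box Dia not c):
1. not (Dia not c implies Box Dia not c), w0
2. Dia not c, w0
3. not Box Dia not c, w0
4. not c, w1
5. not Dia not c, w2
6. c, w2
Accessibility: w0Rw0, w0Rw1, w0Rw2, w1Rw1, w2Rw2
The negation has an open branch (countermodel exists).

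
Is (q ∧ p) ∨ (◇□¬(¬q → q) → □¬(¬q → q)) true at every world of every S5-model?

Valid

Tableau for the negation ¬((q ∧ p) ∨ (◇□¬(¬q → q) → □¬(¬q → q))):
1. ¬((q ∧ p) ∨ (◇□¬(¬q → q) → □¬(¬q → q))), u
2. ¬(q ∧ p), u
3. ¬(◇□¬(¬q → q) → □¬(¬q → q)), u
4. ◇□¬(¬q → q), u
5. ¬□¬(¬q → q), u
6. ¬p, u
7. □¬(¬q → q), v
8. ¬(¬q → q), u
9. ¬q, u
10. ¬(¬q → q), v
11. ¬q, v
12. ¬q → q, w
13. ¬(¬q → q), w
14. ¬q, w
15. q, w
Accessibility: uRu, uRv, uRw, vRu, vRv, vRw, wRu, wRv, wRw
Branch closes: q and ¬q both at w.
All branches of the negation close; one closing branch shown above.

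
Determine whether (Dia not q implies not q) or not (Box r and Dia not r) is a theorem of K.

Tableau for the negation not ((Dia not q implies not q) or not (Box r and Dia not r)):
1. not ((Dia not q implies not q) or not (Box r and Dia not r)), w0
2. not (Dia not q implies not q), w0
3. Box r and Dia not r, w0
4. Dia not q, w0
5. q, w0
6. Box r, w0
7. Dia not r, w0
8. not q, w1
9. r, w1
10. not r, w2
11. r, w2
Accessibility: w0Rw1, w0Rw2
Branch closes: r and not r both at w2.
Every branch of the negation's tableau closes; the branch above is one of them.

Valid in K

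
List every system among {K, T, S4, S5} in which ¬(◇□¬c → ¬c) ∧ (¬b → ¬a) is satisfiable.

K, T, S4

S4-tableau for the formula:
1. ¬(◇□¬c → ¬c) ∧ (¬b → ¬a), 0
2. ¬(◇□¬c → ¬c), 0
3. ¬b → ¬a, 0
4. ◇□¬c, 0
5. c, 0
6. ¬a, 0
7. □¬c, 1
8. ¬c, 1
Accessibility: 0R0, 0R1, 1R1
Complete open branch: satisfiable in S4, hence also in K, T (this S4-model is also a K-model and a T-model).
S5-tableau for the formula:
1. ¬(◇□¬c → ¬c) ∧ (¬b → ¬a), 0
2. ¬(◇□¬c → ¬c), 0
3. ¬b → ¬a, 0
4. ◇□¬c, 0
5. c, 0
6. ¬a, 0
7. □¬c, 1
8. ¬c, 0
Accessibility: 0R0, 0R1, 1R0, 1R1
Branch closes: c and ¬c both at 0.
Every branch closes (one shown): unsatisfiable in S5.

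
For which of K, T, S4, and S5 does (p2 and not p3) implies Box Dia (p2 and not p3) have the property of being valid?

S5-tableau for the negation not ((p2 and not p3) implies Box Dia (p2 and not p3)):
1. not ((p2 and not p3) implies Box Dia (p2 and not p3)), 0
2. p2 and not p3, 0   [neg-implies-rule on 1]
3. not Box Dia (p2 and not p3), 0   [neg-implies-rule on 1]
4. p2, 0   [and-rule on 2]
5. not p3, 0   [and-rule on 2]
6. not Dia (p2 and not p3), 1   [neg-Box-rule on 3: fresh world 1, 0R1]
7. not (p2 and not p3), 0   [neg-Dia-rule on 6 via 1R0]
8. not (p2 and not p3), 1   [neg-Dia-rule on 6 via 1R1]
9. p3, 0   [neg-and-rule on 7 (branches; this branch)]
Accessibility: 0R0, 0R1, 1R0, 1R1
Branch closes: p3 and not p3 both at 0.
Every branch closes (one shown): valid in S5.
S4-tableau for the negation not ((p2 and not p3) implies Box Dia (p2 and not p3)):
1. not ((p2 and not p3) implies Box Dia (p2 and not p3)), 0
2. p2 and not p3, 0   [neg-implies-rule on 1]
3. not Box Dia (p2 and not p3), 0   [neg-implies-rule on 1]
4. p2, 0   [and-rule on 2]
5. not p3, 0   [and-rule on 2]
6. not Dia (p2 and not p3), 1   [neg-Box-rule on 3: fresh world 1, 0R1]
7. not (p2 and not p3), 1   [neg-Dia-rule on 6 via 1R1]
8. p3, 1   [neg-and-rule on 7 (branches; this branch)]
Accessibility: 0R0, 0R1, 1R1
Complete open branch: countermodel on an S4-frame, so not valid in S4, nor in K, T (the same frame is also a K-frame and a T-frame).

S5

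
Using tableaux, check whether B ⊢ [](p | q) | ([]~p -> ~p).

Valid

Tableau for the negation ~([](p | q) | ([]~p -> ~p)):
1. ~([](p | q) | ([]~p -> ~p)), u
2. ~[](p | q), u
3. ~([]~p -> ~p), u
4. []~p, u
5. p, u
6. ~p, u
Accessibility: uRu
Branch closes: p and ~p both at u.
Every branch of the negation's tableau closes; the branch above is one of them.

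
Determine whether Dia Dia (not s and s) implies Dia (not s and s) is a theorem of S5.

Valid in S5

Tableau for the negation not (Dia Dia (not s and s) implies Dia (not s and s)):
1. not (Dia Dia (not s and s) implies Dia (not s and s)), u
2. Dia Dia (not s and s), u
3. not Dia (not s and s), u
4. not (not s and s), u
5. not s, u
6. Dia (not s and s), v
7. not (not s and s), v
8. not s, v
9. not s and s, w
10. not s, w
11. s, w
Accessibility: uRu, uRv, uRw, vRu, vRv, vRw, wRu, wRv, wRw
Branch closes: s and not s both at w.
All branches of the negation close; one closing branch shown above.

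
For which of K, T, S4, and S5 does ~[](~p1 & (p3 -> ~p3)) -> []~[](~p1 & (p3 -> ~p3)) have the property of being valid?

S4-tableau for the negation ~(~[](~p1 & (p3 -> ~p3)) -> []~[](~p1 & (p3 -> ~p3))):
1. ~(~[](~p1 & (p3 -> ~p3)) -> []~[](~p1 & (p3 -> ~p3))), 0
2. ~[](~p1 & (p3 -> ~p3)), 0
3. ~[]~[](~p1 & (p3 -> ~p3)), 0
4. ~(~p1 & (p3 -> ~p3)), 1
5. ~(p3 -> ~p3), 1
6. p3, 1
7. [](~p1 & (p3 -> ~p3)), 2
8. ~p1 & (p3 -> ~p3), 2
9. ~p1, 2
10. p3 -> ~p3, 2
11. ~p3, 2
Accessibility: 0R0, 0R1, 0R2, 1R1, 2R2
Complete open branch: countermodel on an S4-frame, so not valid in S4, nor in K, T (the same frame is also a K-frame and a T-frame).
S5-tableau for the negation ~(~[](~p1 & (p3 -> ~p3)) -> []~[](~p1 & (p3 -> ~p3))):
1. ~(~[](~p1 & (p3 -> ~p3)) -> []~[](~p1 & (p3 -> ~p3))), 0
2. ~[](~p1 & (p3 -> ~p3)), 0
3. ~[]~[](~p1 & (p3 -> ~p3)), 0
4. ~(~p1 & (p3 -> ~p3)), 1
5. ~(p3 -> ~p3), 1
6. p3, 1
7. [](~p1 & (p3 -> ~p3)), 2
8. ~p1 & (p3 -> ~p3), 0
9. ~p1, 0
10. p3 -> ~p3, 0
11. ~p1 & (p3 -> ~p3), 1
12. ~p1, 1
13. p3 -> ~p3, 1
14. ~p1 & (p3 -> ~p3), 2
15. ~p1, 2
16. p3 -> ~p3, 2
17. ~p3, 0
18. ~p3, 1
Accessibility: 0R0, 0R1, 0R2, 1R0, 1R1, 1R2, 2R0, 2R1, 2R2
Branch closes: p3 and ~p3 both at 1.
Every branch closes (one shown): valid in S5.

S5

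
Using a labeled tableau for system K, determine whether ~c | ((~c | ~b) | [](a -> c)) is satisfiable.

Yes, satisfiable

1. ~c | ((~c | ~b) | [](a -> c)), 0
2. (~c | ~b) | [](a -> c), 0   [|-rule on 1 (branches; this branch)]
3. [](a -> c), 0   [|-rule on 2 (branches; this branch)]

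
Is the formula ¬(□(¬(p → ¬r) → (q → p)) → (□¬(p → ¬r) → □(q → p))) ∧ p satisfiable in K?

1. ¬(□(¬(p → ¬r) → (q → p)) → (□¬(p → ¬r) → □(q → p))) ∧ p, u
2. ¬(□(¬(p → ¬r) → (q → p)) → (□¬(p → ¬r) → □(q → p))), u   [∧-rule on 1]
3. p, u   [∧-rule on 1]
4. □(¬(p → ¬r) → (q → p)), u   [¬→-rule on 2]
5. ¬(□¬(p → ¬r) → □(q → p)), u   [¬→-rule on 2]
6. □¬(p → ¬r), u   [¬→-rule on 5]
7. ¬□(q → p), u   [¬→-rule on 5]
8. ¬(q → p), v   [¬□-rule on 7: fresh world v, uRv]
9. q, v   [¬→-rule on 8]
10. ¬p, v   [¬→-rule on 8]
11. ¬(p → ¬r) → (q → p), v   [□-rule on 4 via uRv]
12. ¬(p → ¬r), v   [□-rule on 6 via uRv]
13. p, v   [¬→-rule on 12]
14. r, v   [¬→-rule on 12]
Accessibility: uRv
Branch closes: p and ¬p both at v.
(One branch shown.) All branches close.

Unsatisfiable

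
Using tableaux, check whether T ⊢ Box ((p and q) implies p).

Yes, valid

Tableau for the negation not Box ((p and q) implies p):
1. not Box ((p and q) implies p), w0
2. not ((p and q) implies p), w1
3. p and q, w1
4. not p, w1
5. p, w1
6. q, w1
Accessibility: w0Rw0, w0Rw1, w1Rw1
Branch closes: p and not p both at w1.
All branches of the negation close; one closing branch shown above.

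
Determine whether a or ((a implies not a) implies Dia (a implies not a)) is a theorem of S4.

Valid

Tableau for the negation not (a or ((a implies not a) implies Dia (a implies not a))):
1. not (a or ((a implies not a) implies Dia (a implies not a))), u
2. not a, u   [neg-or-rule on 1]
3. not ((a implies not a) implies Dia (a implies not a)), u   [neg-or-rule on 1]
4. a implies not a, u   [neg-implies-rule on 3]
5. not Dia (a implies not a), u   [neg-implies-rule on 3]
6. not (a implies not a), u   [neg-Dia-rule on 5 via uRu]
7. a, u   [neg-implies-rule on 6]
Accessibility: uRu
Branch closes: a and not a both at u.
Every branch of the negation's tableau closes; the branch above is one of them.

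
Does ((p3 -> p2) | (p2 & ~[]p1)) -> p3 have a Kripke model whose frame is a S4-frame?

1. ((p3 -> p2) | (p2 & ~[]p1)) -> p3, w0
2. p3, w0
Accessibility: w0Rw0

Yes, satisfiable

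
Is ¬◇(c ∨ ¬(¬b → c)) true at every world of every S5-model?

No, not valid

Tableau for the negation ◇(c ∨ ¬(¬b → c)):
1. ◇(c ∨ ¬(¬b → c)), 0
2. c ∨ ¬(¬b → c), 1   [◇-rule on 1: fresh world 1, 0R1]
3. ¬(¬b → c), 1   [∨-rule on 2 (branches; this branch)]
4. ¬b, 1   [¬→-rule on 3]
5. ¬c, 1   [¬→-rule on 3]
Accessibility: 0R0, 0R1, 1R0, 1R1
The negation has an open branch (countermodel exists).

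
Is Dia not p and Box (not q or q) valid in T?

Tableau for the negation not (Dia not p and Box (not q or q)):
1. not (Dia not p and Box (not q or q)), w0
2. not Dia not p, w0
3. p, w0
Accessibility: w0Rw0
The negation has an open branch (countermodel exists).

No, not valid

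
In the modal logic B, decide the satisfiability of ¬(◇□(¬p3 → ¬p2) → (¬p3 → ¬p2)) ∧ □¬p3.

Unsatisfiable (every branch closes)

1. ¬(◇□(¬p3 → ¬p2) → (¬p3 → ¬p2)) ∧ □¬p3, 0
2. ¬(◇□(¬p3 → ¬p2) → (¬p3 → ¬p2)), 0
3. □¬p3, 0
4. ◇□(¬p3 → ¬p2), 0
5. ¬(¬p3 → ¬p2), 0
6. ¬p3, 0
7. p2, 0
8. □(¬p3 → ¬p2), 1
9. ¬p3, 1
10. ¬p3 → ¬p2, 0
11. ¬p3 → ¬p2, 1
12. ¬p2, 0
Accessibility: 0R0, 0R1, 1R0, 1R1
Branch closes: p2 and ¬p2 both at 0.
All branches of the tableau close; one closing branch shown above.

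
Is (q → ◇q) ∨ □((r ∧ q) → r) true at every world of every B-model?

Tableau for the negation ¬((q → ◇q) ∨ □((r ∧ q) → r)):
1. ¬((q → ◇q) ∨ □((r ∧ q) → r)), 0
2. ¬(q → ◇q), 0
3. ¬□((r ∧ q) → r), 0
4. q, 0
5. ¬◇q, 0
6. ¬q, 0
Accessibility: 0R0
Branch closes: q and ¬q both at 0.
All branches of the negation close; one closing branch shown above.

Valid in B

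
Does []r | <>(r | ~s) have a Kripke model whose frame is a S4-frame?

1. []r | <>(r | ~s), w0
2. <>(r | ~s), w0
3. r | ~s, w1
4. ~s, w1
Accessibility: w0Rw0, w0Rw1, w1Rw1

Yes, satisfiable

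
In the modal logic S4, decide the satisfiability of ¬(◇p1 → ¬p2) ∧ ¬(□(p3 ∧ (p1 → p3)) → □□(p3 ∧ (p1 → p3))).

No, unsatisfiable

1. ¬(◇p1 → ¬p2) ∧ ¬(□(p3 ∧ (p1 → p3)) → □□(p3 ∧ (p1 → p3))), 0
2. ¬(◇p1 → ¬p2), 0   [∧-rule on 1]
3. ¬(□(p3 ∧ (p1 → p3)) → □□(p3 ∧ (p1 → p3))), 0   [∧-rule on 1]
4. ◇p1, 0   [¬→-rule on 2]
5. p2, 0   [¬→-rule on 2]
6. □(p3 ∧ (p1 → p3)), 0   [¬→-rule on 3]
7. ¬□□(p3 ∧ (p1 → p3)), 0   [¬→-rule on 3]
8. p3 ∧ (p1 → p3), 0   [□-rule on 6 via 0R0]
9. p3, 0   [∧-rule on 8]
10. p1 → p3, 0   [∧-rule on 8]
11. p1, 1   [◇-rule on 4: fresh world 1, 0R1]
12. p3 ∧ (p1 → p3), 1   [□-rule on 6 via 0R1]
13. p3, 1   [∧-rule on 12]
14. p1 → p3, 1   [∧-rule on 12]
15. ¬□(p3 ∧ (p1 → p3)), 2   [¬□-rule on 7: fresh world 2, 0R2]
16. p3 ∧ (p1 → p3), 2   [□-rule on 6 via 0R2]
17. p3, 2   [∧-rule on 16]
18. p1 → p3, 2   [∧-rule on 16]
19. ¬(p3 ∧ (p1 → p3)), 3   [¬□-rule on 15: fresh world 3, 2R3]
20. p3 ∧ (p1 → p3), 3   [□-rule on 6 via 0R3]
21. p3, 3   [∧-rule on 20]
22. p1 → p3, 3   [∧-rule on 20]
23. ¬(p1 → p3), 3   [¬∧-rule on 19 (branches; this branch)]
24. p1, 3   [¬→-rule on 23]
25. ¬p3, 3   [¬→-rule on 23]
Accessibility: 0R0, 0R1, 0R2, 0R3, 1R1, 2R2, 2R3, 3R3
Branch closes: p3 and ¬p3 both at 3.
Every branch closes; the branch above is one of them.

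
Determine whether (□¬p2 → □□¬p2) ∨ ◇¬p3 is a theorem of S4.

Tableau for the negation ¬((□¬p2 → □□¬p2) ∨ ◇¬p3):
1. ¬((□¬p2 → □□¬p2) ∨ ◇¬p3), u
2. ¬(□¬p2 → □□¬p2), u
3. ¬◇¬p3, u
4. □¬p2, u
5. ¬□□¬p2, u
6. p3, u
7. ¬p2, u
8. ¬□¬p2, v
9. p3, v
10. ¬p2, v
11. p2, w
12. p3, w
13. ¬p2, w
Accessibility: uRu, uRv, uRw, vRv, vRw, wRw
Branch closes: p2 and ¬p2 both at w.
All branches of the negation close; one closing branch shown above.

Valid in S4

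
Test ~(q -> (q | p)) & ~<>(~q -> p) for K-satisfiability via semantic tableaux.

Unsatisfiable (every branch closes)

1. ~(q -> (q | p)) & ~<>(~q -> p), 0
2. ~(q -> (q | p)), 0
3. ~<>(~q -> p), 0
4. q, 0
5. ~(q | p), 0
6. ~q, 0
7. ~p, 0
Branch closes: q and ~q both at 0.
Every branch closes; the branch above is one of them.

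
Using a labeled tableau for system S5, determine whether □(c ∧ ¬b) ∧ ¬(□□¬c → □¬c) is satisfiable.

1. □(c ∧ ¬b) ∧ ¬(□□¬c → □¬c), u
2. □(c ∧ ¬b), u   [∧-rule on 1]
3. ¬(□□¬c → □¬c), u   [∧-rule on 1]
4. □□¬c, u   [¬→-rule on 3]
5. ¬□¬c, u   [¬→-rule on 3]
6. c ∧ ¬b, u   [□-rule on 2 via uRu]
7. c, u   [∧-rule on 6]
8. ¬b, u   [∧-rule on 6]
9. □¬c, u   [□-rule on 4 via uRu]
10. ¬c, u   [□-rule on 9 via uRu]
Accessibility: uRu
Branch closes: c and ¬c both at u.
All branches of the tableau close; one closing branch shown above.

No, unsatisfiable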